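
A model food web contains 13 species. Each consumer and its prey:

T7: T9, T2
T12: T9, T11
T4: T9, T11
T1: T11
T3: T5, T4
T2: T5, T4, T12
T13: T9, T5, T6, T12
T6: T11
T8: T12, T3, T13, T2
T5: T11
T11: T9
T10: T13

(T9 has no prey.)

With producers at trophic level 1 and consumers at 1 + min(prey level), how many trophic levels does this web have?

Producers (level 1): T9.
Following each consumer down to its lowest-level prey: T9 → T4 → T3 (levels 1 through 3).
All prey of T3 (T4 2, T5 3) are at level 2 or above, so T3 is at level 1 + 2 = 3.
Every consumer has at least one prey at level 2 or below, so none exceeds level 3.

3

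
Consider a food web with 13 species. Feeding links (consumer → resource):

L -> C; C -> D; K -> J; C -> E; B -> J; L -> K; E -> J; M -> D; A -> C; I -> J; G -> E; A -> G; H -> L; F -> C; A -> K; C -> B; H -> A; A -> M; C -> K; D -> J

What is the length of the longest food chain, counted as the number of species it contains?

One longest chain: J → K → C → L → H.
It has 5 species and 4 links.

5 species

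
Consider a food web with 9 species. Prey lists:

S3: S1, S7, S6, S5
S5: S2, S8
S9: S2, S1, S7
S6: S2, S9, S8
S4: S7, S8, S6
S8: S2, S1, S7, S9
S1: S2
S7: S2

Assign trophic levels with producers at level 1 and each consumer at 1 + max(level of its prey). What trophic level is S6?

Trophic level 5

S2 is a producer → level 1.
S1 eats S2 → level 2.
S9 eats S1 (level 2); other prey at levels: S2 1, S7 2 → level 3.
S8 eats S9 (level 3); other prey at levels: S2 1, S1 2, S7 2 → level 4.
S6 eats S8 (level 4); other prey at levels: S2 1, S9 3 → level 5.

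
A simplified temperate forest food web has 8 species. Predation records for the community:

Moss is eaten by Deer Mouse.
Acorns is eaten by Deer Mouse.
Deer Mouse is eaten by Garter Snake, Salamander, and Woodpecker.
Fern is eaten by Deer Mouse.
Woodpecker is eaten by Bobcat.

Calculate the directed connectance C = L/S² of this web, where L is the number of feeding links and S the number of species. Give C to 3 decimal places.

The web has S = 8 species and L = 7 feeding links.
C = L / S² = 7 / 64 = 0.1094 ≈ 0.109.

C = 0.109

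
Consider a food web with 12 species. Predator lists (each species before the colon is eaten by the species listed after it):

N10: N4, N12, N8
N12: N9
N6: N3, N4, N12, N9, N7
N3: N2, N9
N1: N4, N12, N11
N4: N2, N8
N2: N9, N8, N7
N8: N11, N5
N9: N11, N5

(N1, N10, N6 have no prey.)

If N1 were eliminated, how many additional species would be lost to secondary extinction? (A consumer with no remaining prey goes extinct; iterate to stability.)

0

Remove N1.
Every predator of it retains at least one other prey: N4 still has N10, N6; N12 still has N10, N6; N11 still has N9, N8.
No consumer loses all prey, so no secondary extinctions occur.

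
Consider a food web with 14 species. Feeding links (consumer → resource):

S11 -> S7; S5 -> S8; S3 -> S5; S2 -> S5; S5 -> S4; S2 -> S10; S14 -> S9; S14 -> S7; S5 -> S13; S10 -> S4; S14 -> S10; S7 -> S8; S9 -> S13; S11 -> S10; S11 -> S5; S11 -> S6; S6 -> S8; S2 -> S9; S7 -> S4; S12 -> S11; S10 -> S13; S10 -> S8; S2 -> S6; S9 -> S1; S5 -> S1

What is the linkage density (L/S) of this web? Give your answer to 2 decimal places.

There are L = 25 links among S = 14 species.
L/S = 25/14 = 1.7857 ≈ 1.79.

L/S = 1.79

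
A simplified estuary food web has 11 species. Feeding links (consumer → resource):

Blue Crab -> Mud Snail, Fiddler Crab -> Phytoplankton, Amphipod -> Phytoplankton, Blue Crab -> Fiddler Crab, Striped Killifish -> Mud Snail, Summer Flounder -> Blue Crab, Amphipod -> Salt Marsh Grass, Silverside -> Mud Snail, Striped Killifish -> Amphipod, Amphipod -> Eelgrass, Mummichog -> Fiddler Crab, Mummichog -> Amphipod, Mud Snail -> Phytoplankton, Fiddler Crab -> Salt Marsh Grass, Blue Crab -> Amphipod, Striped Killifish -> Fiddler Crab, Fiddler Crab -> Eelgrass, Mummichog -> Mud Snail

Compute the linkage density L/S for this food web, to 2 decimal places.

L/S = 1.64

There are L = 18 links among S = 11 species.
L/S = 18/11 = 1.6364 ≈ 1.64.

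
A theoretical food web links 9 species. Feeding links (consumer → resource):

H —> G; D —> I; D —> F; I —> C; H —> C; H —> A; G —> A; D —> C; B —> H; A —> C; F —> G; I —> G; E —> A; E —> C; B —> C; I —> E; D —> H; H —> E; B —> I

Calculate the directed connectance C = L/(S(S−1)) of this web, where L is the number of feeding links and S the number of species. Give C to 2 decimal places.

C = 0.26

The web has S = 9 species and L = 19 feeding links.
C = L / (S(S−1)) = 19 / 72 = 0.2639 ≈ 0.26.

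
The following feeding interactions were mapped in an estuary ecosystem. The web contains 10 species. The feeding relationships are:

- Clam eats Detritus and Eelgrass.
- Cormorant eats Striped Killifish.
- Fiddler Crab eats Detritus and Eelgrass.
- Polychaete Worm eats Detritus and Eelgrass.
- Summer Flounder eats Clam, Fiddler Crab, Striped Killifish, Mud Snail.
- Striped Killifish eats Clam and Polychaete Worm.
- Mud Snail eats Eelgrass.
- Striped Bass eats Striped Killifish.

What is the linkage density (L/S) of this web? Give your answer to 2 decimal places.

L/S = 1.50

There are L = 15 links among S = 10 species.
L/S = 15/10 = 1.5000 ≈ 1.50.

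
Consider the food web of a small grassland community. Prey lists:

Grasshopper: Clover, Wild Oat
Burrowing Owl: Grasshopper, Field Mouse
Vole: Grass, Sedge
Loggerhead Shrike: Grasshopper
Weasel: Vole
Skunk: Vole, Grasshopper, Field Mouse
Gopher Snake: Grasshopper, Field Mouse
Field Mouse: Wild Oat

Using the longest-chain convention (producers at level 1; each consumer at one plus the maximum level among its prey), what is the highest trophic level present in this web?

Producers (level 1): Grass, Clover, Sedge, Wild Oat.
Grass → Vole → Skunk gives Skunk level 3.
No species has a prey at level 3, so no species reaches level 4.

3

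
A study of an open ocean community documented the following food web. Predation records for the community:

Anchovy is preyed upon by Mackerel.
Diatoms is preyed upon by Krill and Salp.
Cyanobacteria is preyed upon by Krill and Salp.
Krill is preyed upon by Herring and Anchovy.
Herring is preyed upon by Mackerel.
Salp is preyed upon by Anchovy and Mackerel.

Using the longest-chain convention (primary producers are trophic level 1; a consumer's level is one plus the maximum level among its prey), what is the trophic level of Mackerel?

Diatoms is a producer → level 1.
Krill eats Diatoms (level 1); other prey at levels: Cyanobacteria 1 → level 2.
Herring eats Krill → level 3.
Mackerel eats Herring (level 3); other prey at levels: Salp 2, Anchovy 3 → level 4.

Trophic level 4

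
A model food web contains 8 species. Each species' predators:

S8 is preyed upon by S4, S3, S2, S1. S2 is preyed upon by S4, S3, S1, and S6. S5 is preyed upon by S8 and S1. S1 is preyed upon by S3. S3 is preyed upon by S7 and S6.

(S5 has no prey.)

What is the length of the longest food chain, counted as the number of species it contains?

6 species

One longest chain: S5 → S8 → S2 → S1 → S3 → S7.
It has 6 species and 5 links.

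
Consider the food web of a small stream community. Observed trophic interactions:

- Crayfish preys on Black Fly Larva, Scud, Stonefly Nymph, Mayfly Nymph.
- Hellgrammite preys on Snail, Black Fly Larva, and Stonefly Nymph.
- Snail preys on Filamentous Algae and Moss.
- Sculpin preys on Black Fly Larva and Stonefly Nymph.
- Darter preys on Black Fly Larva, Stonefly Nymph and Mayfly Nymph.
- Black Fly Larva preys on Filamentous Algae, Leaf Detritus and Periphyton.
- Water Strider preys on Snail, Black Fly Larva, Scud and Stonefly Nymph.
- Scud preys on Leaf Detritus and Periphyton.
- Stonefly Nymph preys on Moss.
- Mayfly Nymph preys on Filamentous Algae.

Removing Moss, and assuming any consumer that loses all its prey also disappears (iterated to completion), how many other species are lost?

Remove Moss.
Round 1: Stonefly Nymph (all prey gone) → extinct.
No further losses. Total secondary extinctions: 1.

1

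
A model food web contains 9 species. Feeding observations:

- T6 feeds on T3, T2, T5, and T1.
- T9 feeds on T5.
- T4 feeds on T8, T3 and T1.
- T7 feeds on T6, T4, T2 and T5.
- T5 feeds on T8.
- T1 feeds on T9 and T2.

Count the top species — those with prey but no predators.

Top species (has prey, but nothing eats it): T7.
Count: 1.

1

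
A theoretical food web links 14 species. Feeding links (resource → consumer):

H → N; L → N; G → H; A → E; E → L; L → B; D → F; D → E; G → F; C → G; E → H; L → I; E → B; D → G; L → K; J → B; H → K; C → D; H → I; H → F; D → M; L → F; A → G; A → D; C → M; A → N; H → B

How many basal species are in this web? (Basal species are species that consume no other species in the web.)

Basal species (no prey listed): C, J, A.
Count: 3.

3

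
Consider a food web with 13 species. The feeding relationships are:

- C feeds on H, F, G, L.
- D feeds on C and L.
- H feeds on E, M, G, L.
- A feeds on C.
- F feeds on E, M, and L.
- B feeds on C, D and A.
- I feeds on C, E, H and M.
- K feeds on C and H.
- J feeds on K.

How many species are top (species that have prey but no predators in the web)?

Top species (has prey, but nothing eats it): I, J, B.
Count: 3.

3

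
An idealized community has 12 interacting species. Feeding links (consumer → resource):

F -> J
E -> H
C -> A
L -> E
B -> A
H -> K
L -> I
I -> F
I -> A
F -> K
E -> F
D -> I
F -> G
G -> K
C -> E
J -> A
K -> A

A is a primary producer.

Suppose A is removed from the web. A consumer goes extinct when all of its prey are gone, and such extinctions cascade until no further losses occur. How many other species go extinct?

11

Remove A.
Round 1: J (all prey gone), B (all prey gone), K (all prey gone) → extinct.
Round 2: H (all prey gone), G (all prey gone) → extinct.
Round 3: F (all prey gone) → extinct.
Round 4: E (all prey gone), I (all prey gone) → extinct.
Round 5: C (all prey gone), L (all prey gone), D (all prey gone) → extinct.
No further losses. Total secondary extinctions: 11.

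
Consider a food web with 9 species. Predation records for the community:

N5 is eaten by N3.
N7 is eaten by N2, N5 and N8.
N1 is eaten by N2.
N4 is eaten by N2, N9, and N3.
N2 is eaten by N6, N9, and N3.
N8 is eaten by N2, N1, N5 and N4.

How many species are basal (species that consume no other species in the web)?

1

Basal species (no prey listed): N7.
Count: 1.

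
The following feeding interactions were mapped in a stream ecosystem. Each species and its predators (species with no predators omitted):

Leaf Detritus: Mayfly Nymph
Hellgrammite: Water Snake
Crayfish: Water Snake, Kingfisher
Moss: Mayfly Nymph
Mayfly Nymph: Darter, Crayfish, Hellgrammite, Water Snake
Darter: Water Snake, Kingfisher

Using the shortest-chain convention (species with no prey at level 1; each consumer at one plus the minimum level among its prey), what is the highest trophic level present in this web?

4

Basal resources (level 1): Leaf Detritus, Moss.
Following each consumer down to its lowest-level prey: Leaf Detritus → Mayfly Nymph → Darter → Kingfisher (levels 1 through 4).
All prey of Kingfisher (Darter 3, Crayfish 3) are at level 3 or above, so Kingfisher is at level 1 + 3 = 4.
Every consumer has at least one prey at level 3 or below, so none exceeds level 4.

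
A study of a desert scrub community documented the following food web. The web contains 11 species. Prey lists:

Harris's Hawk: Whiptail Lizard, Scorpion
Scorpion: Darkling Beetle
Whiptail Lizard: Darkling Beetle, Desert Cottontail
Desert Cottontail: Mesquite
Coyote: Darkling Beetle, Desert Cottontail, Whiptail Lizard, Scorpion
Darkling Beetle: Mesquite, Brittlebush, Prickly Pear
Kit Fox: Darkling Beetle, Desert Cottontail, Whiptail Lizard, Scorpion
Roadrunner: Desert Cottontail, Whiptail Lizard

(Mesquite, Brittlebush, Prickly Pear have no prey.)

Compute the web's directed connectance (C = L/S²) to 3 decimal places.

The web has S = 11 species and L = 19 feeding links.
C = L / S² = 19 / 121 = 0.1570 ≈ 0.157.

C = 0.157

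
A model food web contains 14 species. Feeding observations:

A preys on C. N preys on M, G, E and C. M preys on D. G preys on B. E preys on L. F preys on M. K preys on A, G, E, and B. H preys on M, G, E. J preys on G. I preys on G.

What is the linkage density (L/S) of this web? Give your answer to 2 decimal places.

L/S = 1.29

There are L = 18 links among S = 14 species.
L/S = 18/14 = 1.2857 ≈ 1.29.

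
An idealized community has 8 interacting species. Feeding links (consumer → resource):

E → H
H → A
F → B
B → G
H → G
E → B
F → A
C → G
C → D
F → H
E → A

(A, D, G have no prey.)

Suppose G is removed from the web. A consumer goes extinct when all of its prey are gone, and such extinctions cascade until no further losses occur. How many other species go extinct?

1

Remove G.
Round 1: B (all prey gone) → extinct.
No further losses. Total secondary extinctions: 1.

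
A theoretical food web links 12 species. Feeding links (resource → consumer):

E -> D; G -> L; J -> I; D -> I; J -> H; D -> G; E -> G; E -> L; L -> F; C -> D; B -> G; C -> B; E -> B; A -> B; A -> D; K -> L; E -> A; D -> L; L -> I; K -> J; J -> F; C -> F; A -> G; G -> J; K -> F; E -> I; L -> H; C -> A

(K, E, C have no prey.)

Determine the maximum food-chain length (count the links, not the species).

5 links

One longest chain: E → A → B → G → L → F.
It has 6 species and 5 links.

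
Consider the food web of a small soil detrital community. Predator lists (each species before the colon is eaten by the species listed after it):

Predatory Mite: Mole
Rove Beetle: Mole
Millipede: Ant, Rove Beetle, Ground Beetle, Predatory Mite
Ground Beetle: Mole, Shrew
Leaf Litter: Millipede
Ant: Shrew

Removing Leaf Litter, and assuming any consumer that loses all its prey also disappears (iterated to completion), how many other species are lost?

7

Remove Leaf Litter.
Round 1: Millipede (all prey gone) → extinct.
Round 2: Ant (all prey gone), Rove Beetle (all prey gone), Ground Beetle (all prey gone), Predatory Mite (all prey gone) → extinct.
Round 3: Mole (all prey gone), Shrew (all prey gone) → extinct.
No further losses. Total secondary extinctions: 7.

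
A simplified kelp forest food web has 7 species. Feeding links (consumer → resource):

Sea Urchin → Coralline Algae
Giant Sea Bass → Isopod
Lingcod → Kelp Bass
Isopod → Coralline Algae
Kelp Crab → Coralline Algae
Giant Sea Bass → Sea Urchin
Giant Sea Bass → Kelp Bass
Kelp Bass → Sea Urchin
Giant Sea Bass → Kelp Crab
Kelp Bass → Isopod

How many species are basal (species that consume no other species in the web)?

1

Basal species (no prey listed): Coralline Algae.
Count: 1.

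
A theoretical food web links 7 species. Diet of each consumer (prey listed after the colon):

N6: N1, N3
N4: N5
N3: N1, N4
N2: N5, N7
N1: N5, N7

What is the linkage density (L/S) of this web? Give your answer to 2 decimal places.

L/S = 1.29

There are L = 9 links among S = 7 species.
L/S = 9/7 = 1.2857 ≈ 1.29.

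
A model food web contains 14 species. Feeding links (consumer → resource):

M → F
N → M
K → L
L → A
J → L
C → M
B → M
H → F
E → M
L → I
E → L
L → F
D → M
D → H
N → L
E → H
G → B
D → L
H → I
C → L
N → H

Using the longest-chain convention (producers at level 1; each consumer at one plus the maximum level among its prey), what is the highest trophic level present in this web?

4

Producers (level 1): A, I, F.
F → M → B → G gives G level 4.
No species has a prey at level 4, so no species reaches level 5.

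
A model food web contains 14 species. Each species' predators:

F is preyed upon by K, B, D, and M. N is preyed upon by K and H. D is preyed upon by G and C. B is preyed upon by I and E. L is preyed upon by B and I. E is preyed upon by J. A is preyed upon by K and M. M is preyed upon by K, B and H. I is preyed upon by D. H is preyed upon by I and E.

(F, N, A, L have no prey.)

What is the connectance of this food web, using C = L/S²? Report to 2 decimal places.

C = 0.11

The web has S = 14 species and L = 21 feeding links.
C = L / S² = 21 / 196 = 0.1071 ≈ 0.11.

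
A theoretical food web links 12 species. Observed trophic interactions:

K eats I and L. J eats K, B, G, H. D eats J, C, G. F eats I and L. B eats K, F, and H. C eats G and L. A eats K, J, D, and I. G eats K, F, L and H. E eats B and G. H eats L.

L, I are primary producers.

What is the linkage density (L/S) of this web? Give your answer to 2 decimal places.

There are L = 27 links among S = 12 species.
L/S = 27/12 = 2.2500 ≈ 2.25.

L/S = 2.25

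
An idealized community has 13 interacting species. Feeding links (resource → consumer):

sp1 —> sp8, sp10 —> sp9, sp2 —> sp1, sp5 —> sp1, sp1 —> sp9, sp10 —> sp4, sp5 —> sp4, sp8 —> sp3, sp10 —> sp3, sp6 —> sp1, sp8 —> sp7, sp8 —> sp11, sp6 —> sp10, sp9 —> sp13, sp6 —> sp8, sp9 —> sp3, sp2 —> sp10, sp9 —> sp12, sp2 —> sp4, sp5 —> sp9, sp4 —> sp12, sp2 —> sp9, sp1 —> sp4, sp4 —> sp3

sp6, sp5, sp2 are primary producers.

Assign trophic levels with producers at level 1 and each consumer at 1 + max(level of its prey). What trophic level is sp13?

sp6 is a producer → level 1.
sp10 eats sp6 (level 1); other prey at levels: sp2 1 → level 2.
sp9 eats sp10 (level 2); other prey at levels: sp5 1, sp2 1, sp1 2 → level 3.
sp13 eats sp9 → level 4.

Trophic level 4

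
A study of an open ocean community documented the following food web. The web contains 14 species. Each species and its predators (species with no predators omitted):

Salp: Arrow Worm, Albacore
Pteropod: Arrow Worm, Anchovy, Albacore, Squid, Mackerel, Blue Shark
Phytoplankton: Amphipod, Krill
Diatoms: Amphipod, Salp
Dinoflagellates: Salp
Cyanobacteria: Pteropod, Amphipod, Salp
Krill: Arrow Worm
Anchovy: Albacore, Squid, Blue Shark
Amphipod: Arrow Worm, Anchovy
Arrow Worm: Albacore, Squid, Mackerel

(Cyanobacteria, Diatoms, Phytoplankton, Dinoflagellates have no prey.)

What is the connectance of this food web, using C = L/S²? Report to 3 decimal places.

The web has S = 14 species and L = 25 feeding links.
C = L / S² = 25 / 196 = 0.1276 ≈ 0.128.

C = 0.128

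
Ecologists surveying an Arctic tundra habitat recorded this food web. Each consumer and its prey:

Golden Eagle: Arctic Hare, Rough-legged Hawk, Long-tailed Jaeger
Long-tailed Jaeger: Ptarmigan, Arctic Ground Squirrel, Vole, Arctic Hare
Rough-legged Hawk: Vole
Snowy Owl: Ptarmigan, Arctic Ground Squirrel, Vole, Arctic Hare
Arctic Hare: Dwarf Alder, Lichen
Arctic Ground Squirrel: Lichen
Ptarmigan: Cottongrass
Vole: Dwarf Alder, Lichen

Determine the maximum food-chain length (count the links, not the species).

3 links

One longest chain: Cottongrass → Ptarmigan → Long-tailed Jaeger → Golden Eagle.
It has 4 species and 3 links.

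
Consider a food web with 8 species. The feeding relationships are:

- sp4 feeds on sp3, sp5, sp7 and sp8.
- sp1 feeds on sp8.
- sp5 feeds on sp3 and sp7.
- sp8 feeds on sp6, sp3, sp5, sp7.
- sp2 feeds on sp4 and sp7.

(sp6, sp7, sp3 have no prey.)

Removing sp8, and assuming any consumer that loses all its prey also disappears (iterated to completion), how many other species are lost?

Remove sp8.
Round 1: sp1 (all prey gone) → extinct.
No further losses. Total secondary extinctions: 1.

1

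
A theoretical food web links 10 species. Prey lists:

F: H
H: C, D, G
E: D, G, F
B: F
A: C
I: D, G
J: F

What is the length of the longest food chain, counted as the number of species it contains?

4 species

One longest chain: C → H → F → B.
It has 4 species and 3 links.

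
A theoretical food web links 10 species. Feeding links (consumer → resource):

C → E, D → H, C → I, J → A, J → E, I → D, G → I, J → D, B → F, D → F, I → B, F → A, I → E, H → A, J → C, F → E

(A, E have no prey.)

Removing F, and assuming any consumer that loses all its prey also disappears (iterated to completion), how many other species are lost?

Remove F.
Round 1: B (all prey gone) → extinct.
No further losses. Total secondary extinctions: 1.

1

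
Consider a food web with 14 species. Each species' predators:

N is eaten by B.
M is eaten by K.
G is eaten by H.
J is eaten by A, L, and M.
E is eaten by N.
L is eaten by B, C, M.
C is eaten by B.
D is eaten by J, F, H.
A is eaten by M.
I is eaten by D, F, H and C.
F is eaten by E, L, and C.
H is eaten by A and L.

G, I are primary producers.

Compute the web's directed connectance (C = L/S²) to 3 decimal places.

The web has S = 14 species and L = 24 feeding links.
C = L / S² = 24 / 196 = 0.1224 ≈ 0.122.

C = 0.122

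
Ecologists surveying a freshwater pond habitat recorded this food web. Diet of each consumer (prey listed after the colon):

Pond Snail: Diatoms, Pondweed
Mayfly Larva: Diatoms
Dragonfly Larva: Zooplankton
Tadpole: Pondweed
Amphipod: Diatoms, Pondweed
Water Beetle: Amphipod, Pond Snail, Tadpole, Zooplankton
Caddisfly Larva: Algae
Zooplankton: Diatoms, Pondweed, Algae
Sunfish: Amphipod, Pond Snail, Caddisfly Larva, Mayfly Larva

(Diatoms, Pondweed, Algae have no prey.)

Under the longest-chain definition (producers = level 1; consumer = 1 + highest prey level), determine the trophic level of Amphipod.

Trophic level 2

Diatoms is a producer → level 1.
Amphipod eats Diatoms (level 1); other prey at levels: Pondweed 1 → level 2.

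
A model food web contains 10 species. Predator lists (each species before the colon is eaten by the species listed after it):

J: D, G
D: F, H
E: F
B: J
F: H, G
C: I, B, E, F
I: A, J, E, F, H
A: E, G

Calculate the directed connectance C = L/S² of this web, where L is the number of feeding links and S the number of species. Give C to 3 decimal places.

The web has S = 10 species and L = 19 feeding links.
C = L / S² = 19 / 100 = 0.1900 ≈ 0.190.

C = 0.190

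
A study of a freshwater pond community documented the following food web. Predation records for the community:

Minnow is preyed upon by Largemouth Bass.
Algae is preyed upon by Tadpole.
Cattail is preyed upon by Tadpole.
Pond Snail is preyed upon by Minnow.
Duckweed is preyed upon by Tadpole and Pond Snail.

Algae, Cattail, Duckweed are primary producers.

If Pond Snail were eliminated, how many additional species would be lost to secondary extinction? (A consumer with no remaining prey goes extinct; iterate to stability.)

Remove Pond Snail.
Round 1: Minnow (all prey gone) → extinct.
Round 2: Largemouth Bass (all prey gone) → extinct.
No further losses. Total secondary extinctions: 2.

2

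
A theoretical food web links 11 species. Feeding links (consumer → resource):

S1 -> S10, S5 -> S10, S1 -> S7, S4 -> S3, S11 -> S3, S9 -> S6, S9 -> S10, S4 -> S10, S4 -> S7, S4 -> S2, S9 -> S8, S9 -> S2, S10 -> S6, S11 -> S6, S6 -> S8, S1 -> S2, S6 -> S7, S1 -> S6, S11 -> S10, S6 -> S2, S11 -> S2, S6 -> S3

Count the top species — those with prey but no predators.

5

Top species (has prey, but nothing eats it): S11, S9, S1, S4, S5.
Count: 5.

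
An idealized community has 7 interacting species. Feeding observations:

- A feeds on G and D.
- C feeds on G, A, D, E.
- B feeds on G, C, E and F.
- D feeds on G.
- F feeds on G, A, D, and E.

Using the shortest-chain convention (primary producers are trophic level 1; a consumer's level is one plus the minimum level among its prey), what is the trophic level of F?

Trophic level 2

G is a producer → level 1.
F eats G → level 2.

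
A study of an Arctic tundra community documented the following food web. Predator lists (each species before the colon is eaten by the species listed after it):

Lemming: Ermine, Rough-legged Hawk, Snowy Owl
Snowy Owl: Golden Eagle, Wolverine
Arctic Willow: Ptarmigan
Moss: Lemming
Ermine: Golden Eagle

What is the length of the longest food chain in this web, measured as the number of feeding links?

One longest chain: Moss → Lemming → Ermine → Golden Eagle.
It has 4 species and 3 links.

3 links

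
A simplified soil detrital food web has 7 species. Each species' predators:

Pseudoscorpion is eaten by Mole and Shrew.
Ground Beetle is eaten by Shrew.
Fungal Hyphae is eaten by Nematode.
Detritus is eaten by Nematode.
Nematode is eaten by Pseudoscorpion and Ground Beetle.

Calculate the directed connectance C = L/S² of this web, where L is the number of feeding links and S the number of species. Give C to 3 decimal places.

C = 0.143

The web has S = 7 species and L = 7 feeding links.
C = L / S² = 7 / 49 = 0.1429 ≈ 0.143.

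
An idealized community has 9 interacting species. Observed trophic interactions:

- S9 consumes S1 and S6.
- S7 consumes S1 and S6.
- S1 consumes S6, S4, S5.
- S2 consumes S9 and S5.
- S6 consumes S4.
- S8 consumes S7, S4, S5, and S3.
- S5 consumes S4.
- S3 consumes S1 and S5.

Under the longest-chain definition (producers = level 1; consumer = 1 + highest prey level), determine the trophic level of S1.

S4 is a producer → level 1.
S5 eats S4 → level 2.
S1 eats S5 (level 2); other prey at levels: S4 1, S6 2 → level 3.

Trophic level 3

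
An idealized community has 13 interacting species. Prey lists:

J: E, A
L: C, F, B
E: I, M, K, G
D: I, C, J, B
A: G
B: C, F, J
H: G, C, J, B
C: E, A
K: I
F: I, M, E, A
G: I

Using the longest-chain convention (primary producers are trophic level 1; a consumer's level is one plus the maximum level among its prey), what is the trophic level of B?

I is a producer → level 1.
K eats I → level 2.
E eats K (level 2); other prey at levels: I 1, M 1, G 2 → level 3.
J eats E (level 3); other prey at levels: A 3 → level 4.
B eats J (level 4); other prey at levels: C 4, F 4 → level 5.

Trophic level 5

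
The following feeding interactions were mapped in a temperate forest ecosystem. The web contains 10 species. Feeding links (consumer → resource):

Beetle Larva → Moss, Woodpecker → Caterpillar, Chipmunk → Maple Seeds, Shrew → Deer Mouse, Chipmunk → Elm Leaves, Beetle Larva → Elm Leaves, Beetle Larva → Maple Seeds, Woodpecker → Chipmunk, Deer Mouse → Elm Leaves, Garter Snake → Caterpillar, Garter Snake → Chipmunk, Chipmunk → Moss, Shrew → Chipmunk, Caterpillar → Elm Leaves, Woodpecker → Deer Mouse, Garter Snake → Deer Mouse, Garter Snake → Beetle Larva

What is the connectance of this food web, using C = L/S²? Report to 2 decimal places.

The web has S = 10 species and L = 17 feeding links.
C = L / S² = 17 / 100 = 0.1700 ≈ 0.17.

C = 0.17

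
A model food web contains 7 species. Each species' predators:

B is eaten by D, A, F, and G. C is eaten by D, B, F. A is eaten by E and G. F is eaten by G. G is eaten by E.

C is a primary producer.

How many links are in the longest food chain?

One longest chain: C → B → A → G → E.
It has 5 species and 4 links.

4 links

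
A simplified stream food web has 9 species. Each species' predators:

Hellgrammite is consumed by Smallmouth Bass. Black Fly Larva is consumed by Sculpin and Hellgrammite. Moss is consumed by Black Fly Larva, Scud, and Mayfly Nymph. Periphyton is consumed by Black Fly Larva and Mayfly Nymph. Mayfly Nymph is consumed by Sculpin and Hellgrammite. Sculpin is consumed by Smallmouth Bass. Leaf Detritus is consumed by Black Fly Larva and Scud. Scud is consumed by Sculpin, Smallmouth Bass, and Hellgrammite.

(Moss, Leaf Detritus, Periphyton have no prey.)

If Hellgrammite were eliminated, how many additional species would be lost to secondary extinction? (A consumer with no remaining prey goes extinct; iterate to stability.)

Remove Hellgrammite.
Every predator of it retains at least one other prey: Smallmouth Bass still has Scud, Sculpin.
No consumer loses all prey, so no secondary extinctions occur.

0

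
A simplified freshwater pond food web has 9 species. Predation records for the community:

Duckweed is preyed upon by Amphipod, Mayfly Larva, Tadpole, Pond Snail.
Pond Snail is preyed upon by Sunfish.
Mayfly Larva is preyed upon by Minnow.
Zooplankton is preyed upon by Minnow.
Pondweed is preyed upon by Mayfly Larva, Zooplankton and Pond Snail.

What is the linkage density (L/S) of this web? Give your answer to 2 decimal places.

L/S = 1.11

There are L = 10 links among S = 9 species.
L/S = 10/9 = 1.1111 ≈ 1.11.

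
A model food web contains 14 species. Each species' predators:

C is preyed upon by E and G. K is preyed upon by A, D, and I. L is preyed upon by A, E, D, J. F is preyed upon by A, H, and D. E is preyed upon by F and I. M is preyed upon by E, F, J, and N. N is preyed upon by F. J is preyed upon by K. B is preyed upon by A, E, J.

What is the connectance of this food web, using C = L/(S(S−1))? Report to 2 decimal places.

C = 0.13

The web has S = 14 species and L = 23 feeding links.
C = L / (S(S−1)) = 23 / 182 = 0.1264 ≈ 0.13.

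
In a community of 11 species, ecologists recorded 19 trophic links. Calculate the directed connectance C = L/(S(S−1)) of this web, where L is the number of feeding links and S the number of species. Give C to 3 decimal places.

C = 0.173

The web has S = 11 species and L = 19 feeding links.
C = L / (S(S−1)) = 19 / 110 = 0.1727 ≈ 0.173.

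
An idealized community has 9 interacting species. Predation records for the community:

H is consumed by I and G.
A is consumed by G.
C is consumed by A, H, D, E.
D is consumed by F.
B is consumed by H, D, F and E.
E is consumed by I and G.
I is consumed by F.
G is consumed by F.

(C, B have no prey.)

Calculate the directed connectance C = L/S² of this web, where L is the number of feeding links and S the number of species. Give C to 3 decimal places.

C = 0.198

The web has S = 9 species and L = 16 feeding links.
C = L / S² = 16 / 81 = 0.1975 ≈ 0.198.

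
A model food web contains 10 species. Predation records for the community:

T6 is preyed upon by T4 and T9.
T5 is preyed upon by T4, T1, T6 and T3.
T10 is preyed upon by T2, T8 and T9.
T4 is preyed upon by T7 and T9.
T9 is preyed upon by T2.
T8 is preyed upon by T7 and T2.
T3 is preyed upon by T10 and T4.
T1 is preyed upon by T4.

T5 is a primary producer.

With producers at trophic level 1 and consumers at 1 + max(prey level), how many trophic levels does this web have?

Producers (level 1): T5.
T5 → T3 → T10 → T8 → T2 gives T2 level 5.
No species has a prey at level 5, so no species reaches level 6.

5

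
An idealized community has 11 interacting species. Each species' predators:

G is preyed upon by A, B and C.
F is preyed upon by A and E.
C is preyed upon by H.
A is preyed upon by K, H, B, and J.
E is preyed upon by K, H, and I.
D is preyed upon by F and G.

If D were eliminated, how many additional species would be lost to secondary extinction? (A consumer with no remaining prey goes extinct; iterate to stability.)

10

Remove D.
Round 1: F (all prey gone), G (all prey gone) → extinct.
Round 2: C (all prey gone), A (all prey gone), E (all prey gone) → extinct.
Round 3: B (all prey gone), J (all prey gone), I (all prey gone), K (all prey gone), H (all prey gone) → extinct.
No further losses. Total secondary extinctions: 10.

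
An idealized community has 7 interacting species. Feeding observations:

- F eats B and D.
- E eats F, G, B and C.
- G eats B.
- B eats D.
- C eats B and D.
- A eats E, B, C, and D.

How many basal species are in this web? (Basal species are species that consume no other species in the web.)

Basal species (no prey listed): D.
Count: 1.

1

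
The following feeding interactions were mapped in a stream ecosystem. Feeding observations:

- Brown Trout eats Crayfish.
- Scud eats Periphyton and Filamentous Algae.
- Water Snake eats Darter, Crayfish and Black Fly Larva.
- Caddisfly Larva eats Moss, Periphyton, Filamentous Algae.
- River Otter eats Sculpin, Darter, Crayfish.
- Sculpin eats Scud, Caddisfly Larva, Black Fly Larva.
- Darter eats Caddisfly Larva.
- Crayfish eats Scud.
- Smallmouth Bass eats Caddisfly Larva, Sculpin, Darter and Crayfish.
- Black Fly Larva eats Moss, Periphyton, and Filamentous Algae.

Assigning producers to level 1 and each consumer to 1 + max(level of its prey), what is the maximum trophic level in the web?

4

Producers (level 1): Filamentous Algae, Periphyton, Moss.
Filamentous Algae → Scud → Crayfish → River Otter gives River Otter level 4.
No species has a prey at level 4, so no species reaches level 5.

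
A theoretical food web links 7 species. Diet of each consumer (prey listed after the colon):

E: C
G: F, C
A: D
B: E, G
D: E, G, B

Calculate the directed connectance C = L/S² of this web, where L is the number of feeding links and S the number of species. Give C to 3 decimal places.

The web has S = 7 species and L = 9 feeding links.
C = L / S² = 9 / 49 = 0.1837 ≈ 0.184.

C = 0.184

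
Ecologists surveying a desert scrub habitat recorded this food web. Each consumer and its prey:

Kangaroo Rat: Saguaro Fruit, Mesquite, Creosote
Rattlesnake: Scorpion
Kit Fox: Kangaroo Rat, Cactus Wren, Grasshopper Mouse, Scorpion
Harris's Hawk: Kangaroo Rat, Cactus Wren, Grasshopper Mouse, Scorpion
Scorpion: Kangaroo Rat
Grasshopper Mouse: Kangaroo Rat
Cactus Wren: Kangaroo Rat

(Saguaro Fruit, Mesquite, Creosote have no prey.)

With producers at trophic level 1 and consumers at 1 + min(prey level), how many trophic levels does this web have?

Producers (level 1): Saguaro Fruit, Mesquite, Creosote.
Following each consumer down to its lowest-level prey: Saguaro Fruit → Kangaroo Rat → Scorpion → Rattlesnake (levels 1 through 4).
All prey of Rattlesnake (Scorpion 3) are at level 3 or above, so Rattlesnake is at level 1 + 3 = 4.
Every consumer has at least one prey at level 3 or below, so none exceeds level 4.

4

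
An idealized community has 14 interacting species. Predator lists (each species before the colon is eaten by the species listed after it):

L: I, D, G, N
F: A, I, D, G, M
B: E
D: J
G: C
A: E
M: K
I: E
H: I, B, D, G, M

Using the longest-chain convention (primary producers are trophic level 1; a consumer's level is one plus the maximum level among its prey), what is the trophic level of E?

F is a producer → level 1.
A eats F → level 2.
E eats A (level 2); other prey at levels: I 2, B 2 → level 3.

Trophic level 3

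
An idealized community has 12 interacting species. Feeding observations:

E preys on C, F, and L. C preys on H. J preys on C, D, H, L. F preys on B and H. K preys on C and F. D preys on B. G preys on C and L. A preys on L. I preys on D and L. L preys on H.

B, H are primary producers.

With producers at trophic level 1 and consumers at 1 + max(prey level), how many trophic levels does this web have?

3

Producers (level 1): B, H.
H → L → I gives I level 3.
No species has a prey at level 3, so no species reaches level 4.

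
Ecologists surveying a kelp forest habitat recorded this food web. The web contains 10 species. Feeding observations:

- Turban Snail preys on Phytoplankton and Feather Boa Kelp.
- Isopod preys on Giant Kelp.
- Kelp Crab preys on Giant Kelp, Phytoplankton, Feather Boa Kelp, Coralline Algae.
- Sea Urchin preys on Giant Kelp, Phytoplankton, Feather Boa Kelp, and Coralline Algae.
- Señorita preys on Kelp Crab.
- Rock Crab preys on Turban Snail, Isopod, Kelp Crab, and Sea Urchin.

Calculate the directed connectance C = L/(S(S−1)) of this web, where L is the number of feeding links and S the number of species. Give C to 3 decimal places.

C = 0.178

The web has S = 10 species and L = 16 feeding links.
C = L / (S(S−1)) = 16 / 90 = 0.1778 ≈ 0.178.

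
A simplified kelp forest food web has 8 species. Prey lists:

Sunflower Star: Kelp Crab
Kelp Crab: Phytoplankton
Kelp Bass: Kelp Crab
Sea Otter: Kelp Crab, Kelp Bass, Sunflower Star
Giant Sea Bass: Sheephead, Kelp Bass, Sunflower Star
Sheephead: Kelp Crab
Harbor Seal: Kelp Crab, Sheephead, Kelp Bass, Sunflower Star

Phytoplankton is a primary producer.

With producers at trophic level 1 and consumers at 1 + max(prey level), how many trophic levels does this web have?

4

Producers (level 1): Phytoplankton.
Phytoplankton → Kelp Crab → Sheephead → Harbor Seal gives Harbor Seal level 4.
No species has a prey at level 4, so no species reaches level 5.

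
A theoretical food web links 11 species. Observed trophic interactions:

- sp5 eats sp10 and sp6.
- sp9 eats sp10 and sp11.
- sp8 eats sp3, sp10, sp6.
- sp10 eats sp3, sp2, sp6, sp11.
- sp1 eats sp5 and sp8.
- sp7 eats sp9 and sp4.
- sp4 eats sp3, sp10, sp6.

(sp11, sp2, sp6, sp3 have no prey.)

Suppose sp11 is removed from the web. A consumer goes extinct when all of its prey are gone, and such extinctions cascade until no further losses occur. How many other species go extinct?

Remove sp11.
Every predator of it retains at least one other prey: sp10 still has sp2, sp6, sp3; sp9 still has sp10.
No consumer loses all prey, so no secondary extinctions occur.

0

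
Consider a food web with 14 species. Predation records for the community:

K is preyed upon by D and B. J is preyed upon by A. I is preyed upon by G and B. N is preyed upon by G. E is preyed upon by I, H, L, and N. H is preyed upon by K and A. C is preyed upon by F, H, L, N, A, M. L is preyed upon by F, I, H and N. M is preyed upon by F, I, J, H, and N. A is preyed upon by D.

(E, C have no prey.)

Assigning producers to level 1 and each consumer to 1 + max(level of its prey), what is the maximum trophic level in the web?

5

Producers (level 1): E, C.
E → L → H → K → D gives D level 5.
No species has a prey at level 5, so no species reaches level 6.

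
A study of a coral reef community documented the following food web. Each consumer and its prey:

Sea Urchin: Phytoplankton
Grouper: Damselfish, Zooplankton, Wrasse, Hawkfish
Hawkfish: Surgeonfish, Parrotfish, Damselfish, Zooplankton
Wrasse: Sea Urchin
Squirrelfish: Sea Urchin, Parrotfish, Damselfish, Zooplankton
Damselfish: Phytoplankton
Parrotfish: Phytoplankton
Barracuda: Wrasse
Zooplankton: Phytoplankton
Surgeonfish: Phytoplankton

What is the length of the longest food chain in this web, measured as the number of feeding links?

One longest chain: Phytoplankton → Surgeonfish → Hawkfish → Grouper.
It has 4 species and 3 links.

3 links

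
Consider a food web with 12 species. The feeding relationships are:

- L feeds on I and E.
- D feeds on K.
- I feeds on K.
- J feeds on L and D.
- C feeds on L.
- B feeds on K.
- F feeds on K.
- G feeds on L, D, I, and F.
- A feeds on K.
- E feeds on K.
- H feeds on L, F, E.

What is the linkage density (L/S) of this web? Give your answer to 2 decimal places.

L/S = 1.50

There are L = 18 links among S = 12 species.
L/S = 18/12 = 1.5000 ≈ 1.50.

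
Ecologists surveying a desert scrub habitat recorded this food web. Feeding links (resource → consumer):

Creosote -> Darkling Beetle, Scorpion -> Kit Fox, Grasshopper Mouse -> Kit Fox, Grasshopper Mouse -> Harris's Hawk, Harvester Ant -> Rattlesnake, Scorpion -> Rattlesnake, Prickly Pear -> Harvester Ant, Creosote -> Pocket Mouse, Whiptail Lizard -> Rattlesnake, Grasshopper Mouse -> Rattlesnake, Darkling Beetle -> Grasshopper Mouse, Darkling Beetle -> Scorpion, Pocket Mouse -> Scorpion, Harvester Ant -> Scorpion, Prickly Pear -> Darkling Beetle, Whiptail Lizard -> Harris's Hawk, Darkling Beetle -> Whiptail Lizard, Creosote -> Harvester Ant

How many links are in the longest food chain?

One longest chain: Creosote → Harvester Ant → Scorpion → Rattlesnake.
It has 4 species and 3 links.

3 links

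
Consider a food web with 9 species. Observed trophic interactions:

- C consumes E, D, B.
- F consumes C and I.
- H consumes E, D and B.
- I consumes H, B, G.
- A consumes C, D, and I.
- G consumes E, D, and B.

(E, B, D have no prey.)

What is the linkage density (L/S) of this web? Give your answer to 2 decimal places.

There are L = 17 links among S = 9 species.
L/S = 17/9 = 1.8889 ≈ 1.89.

L/S = 1.89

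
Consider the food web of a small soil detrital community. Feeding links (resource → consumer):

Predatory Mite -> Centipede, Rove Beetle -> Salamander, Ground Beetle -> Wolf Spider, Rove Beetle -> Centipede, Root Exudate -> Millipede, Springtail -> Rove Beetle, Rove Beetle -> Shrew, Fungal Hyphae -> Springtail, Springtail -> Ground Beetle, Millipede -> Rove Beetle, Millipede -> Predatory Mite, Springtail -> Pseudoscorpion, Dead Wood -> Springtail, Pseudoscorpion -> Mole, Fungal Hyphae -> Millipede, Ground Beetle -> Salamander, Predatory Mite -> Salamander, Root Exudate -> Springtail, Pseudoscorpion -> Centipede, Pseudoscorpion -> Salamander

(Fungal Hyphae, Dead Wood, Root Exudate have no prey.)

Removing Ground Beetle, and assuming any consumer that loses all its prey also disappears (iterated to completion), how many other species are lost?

Remove Ground Beetle.
Round 1: Wolf Spider (all prey gone) → extinct.
No further losses. Total secondary extinctions: 1.

1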